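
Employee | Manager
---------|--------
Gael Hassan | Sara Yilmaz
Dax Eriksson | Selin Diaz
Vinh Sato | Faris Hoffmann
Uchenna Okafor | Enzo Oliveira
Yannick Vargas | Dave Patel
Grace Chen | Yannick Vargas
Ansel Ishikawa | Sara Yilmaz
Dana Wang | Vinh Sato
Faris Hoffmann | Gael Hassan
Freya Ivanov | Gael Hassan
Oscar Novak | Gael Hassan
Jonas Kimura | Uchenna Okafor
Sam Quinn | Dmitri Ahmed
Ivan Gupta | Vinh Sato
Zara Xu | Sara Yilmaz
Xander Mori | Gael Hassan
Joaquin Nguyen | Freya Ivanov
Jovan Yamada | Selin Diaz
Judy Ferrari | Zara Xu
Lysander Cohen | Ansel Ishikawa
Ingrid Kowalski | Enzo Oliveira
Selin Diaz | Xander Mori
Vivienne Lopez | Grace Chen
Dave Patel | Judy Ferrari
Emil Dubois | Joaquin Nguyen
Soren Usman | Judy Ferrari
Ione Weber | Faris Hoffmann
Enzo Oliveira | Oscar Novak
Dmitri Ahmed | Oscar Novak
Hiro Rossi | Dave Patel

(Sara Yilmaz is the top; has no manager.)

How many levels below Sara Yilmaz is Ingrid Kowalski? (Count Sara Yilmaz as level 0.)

Chain from Ingrid Kowalski up to Sara Yilmaz: Ingrid Kowalski → Enzo Oliveira → Oscar Novak → Gael Hassan → Sara Yilmaz. That is 4 steps up, so Ingrid Kowalski is 4 levels below Sara Yilmaz.

4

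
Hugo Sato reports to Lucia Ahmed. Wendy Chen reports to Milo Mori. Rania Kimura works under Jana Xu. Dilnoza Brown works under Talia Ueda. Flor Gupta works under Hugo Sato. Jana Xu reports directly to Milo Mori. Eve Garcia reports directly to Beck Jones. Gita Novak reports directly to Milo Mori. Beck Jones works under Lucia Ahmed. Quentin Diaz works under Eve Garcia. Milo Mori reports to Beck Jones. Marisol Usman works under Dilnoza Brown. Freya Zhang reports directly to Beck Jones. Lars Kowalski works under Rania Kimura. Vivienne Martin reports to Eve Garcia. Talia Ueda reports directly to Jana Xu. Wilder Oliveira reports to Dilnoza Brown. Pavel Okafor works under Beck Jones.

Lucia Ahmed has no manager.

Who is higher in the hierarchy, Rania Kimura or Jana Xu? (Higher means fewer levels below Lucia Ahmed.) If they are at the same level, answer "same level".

Jana Xu

Rania Kimura is 4 levels below Lucia Ahmed; Jana Xu is 3. Jana Xu is higher.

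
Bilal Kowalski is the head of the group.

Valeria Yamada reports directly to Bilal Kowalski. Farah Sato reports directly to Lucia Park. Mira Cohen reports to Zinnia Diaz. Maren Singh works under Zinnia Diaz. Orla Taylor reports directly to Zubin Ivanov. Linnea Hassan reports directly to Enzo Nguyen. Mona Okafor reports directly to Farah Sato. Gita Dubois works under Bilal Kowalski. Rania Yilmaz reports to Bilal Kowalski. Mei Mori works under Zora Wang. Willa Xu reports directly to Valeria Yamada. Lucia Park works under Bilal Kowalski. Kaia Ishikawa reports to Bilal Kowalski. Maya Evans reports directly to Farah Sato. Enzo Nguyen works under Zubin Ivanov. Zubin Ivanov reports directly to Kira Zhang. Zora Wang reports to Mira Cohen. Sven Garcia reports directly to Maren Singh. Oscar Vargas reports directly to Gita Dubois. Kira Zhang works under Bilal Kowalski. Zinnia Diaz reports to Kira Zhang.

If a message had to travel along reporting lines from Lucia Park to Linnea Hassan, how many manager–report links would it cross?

5

Lucia Park is 1 level below Bilal Kowalski, and Linnea Hassan is 4 levels below Bilal Kowalski (their lowest common manager). The shortest path runs up from Lucia Park to Bilal Kowalski and back down to Linnea Hassan: 1 + 4 = 5 links.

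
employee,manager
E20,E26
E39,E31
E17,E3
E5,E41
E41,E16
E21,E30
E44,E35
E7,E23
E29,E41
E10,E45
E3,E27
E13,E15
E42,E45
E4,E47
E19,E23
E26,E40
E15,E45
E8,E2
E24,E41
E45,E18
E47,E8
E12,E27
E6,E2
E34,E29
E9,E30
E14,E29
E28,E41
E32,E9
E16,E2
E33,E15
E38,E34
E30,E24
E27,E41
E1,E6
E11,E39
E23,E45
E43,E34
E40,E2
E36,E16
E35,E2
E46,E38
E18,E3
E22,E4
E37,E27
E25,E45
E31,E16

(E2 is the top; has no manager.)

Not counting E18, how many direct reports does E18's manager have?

1

E18 reports to E3. E3's other direct reports are E17 — 1 peer.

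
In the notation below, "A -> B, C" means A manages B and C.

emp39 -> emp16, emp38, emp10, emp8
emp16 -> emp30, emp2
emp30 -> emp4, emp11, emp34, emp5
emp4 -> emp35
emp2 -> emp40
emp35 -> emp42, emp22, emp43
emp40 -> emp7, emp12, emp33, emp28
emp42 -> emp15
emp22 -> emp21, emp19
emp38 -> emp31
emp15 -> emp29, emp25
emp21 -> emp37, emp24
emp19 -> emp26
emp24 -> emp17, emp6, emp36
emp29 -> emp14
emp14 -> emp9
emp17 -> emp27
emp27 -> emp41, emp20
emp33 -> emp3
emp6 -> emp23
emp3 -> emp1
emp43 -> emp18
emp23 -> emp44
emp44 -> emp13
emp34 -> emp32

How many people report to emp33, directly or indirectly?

emp33 directly manages emp3. Under emp3: emp1 (1). That's 2 in total.

2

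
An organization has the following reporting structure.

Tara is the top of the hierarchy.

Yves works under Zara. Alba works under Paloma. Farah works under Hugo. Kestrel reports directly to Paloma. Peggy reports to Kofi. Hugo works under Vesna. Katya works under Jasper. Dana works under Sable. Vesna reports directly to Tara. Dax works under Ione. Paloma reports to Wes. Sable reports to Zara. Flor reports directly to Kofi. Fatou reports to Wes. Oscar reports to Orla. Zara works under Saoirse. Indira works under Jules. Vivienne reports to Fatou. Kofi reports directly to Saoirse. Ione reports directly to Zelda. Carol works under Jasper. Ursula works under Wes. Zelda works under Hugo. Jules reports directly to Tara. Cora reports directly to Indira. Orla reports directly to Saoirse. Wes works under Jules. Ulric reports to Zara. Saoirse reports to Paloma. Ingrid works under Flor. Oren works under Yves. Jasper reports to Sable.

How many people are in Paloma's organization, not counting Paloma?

18

Paloma directly manages Saoirse, Kestrel, Alba. Under Saoirse: Kofi, Peggy, Flor, Ingrid, Orla, Oscar, Zara, Ulric, Yves, Oren, Sable, Jasper, Carol, Katya, Dana (15). Kestrel has no reports. Alba has no reports. So Paloma's organization is 3 direct reports plus everyone under them: 16 + 1 + 1 = 18.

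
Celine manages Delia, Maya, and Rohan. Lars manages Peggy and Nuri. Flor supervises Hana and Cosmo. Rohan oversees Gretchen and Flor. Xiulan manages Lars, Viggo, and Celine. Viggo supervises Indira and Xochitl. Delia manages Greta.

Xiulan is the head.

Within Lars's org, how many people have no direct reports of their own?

2

The people in Lars's organization with no one reporting to them are Peggy, Nuri. That is 2.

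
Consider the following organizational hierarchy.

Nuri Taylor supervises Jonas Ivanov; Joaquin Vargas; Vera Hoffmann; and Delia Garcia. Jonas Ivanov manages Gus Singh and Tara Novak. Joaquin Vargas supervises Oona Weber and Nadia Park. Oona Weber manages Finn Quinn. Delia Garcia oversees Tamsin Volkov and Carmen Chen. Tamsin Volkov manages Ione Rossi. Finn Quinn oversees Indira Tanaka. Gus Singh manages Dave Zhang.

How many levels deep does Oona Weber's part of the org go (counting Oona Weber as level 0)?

The longest chain under Oona Weber runs Oona Weber → Finn Quinn → Indira Tanaka, which is 2 levels below Oona Weber.

2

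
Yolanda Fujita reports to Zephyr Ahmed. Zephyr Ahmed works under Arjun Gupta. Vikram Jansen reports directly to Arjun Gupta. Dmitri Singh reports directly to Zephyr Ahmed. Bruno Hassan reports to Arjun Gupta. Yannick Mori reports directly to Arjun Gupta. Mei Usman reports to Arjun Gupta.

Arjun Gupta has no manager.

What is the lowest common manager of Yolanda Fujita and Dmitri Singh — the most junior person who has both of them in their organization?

Yolanda Fujita's chain of managers is Zephyr Ahmed, Arjun Gupta. Dmitri Singh's chain of managers is Zephyr Ahmed, Arjun Gupta. The first manager that appears in both chains is Zephyr Ahmed.

Zephyr Ahmed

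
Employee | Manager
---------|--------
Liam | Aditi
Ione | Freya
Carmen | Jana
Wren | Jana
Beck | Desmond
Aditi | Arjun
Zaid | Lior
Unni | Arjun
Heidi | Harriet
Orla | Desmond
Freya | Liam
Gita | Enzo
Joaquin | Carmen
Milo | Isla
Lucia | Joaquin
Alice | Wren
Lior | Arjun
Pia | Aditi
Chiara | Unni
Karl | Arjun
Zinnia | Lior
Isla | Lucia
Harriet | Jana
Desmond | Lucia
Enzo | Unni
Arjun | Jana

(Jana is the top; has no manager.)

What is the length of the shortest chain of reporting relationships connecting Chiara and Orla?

8

Chiara is 3 levels below Jana, and Orla is 5 levels below Jana (their lowest common manager). The shortest path runs up from Chiara to Jana and back down to Orla: 3 + 5 = 8 links.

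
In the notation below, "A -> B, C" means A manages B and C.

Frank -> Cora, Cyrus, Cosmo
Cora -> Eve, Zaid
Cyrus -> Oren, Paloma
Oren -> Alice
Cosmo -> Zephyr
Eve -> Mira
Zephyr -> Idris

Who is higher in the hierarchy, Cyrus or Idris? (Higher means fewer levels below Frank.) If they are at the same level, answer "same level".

Cyrus is 1 level below Frank; Idris is 3. Cyrus is higher.

Cyrus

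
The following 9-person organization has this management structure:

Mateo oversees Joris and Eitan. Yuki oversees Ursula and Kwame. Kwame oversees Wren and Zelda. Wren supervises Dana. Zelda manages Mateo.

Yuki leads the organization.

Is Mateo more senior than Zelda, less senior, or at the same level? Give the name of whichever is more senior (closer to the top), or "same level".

Zelda

Mateo is 3 levels below Yuki; Zelda is 2. Zelda is higher.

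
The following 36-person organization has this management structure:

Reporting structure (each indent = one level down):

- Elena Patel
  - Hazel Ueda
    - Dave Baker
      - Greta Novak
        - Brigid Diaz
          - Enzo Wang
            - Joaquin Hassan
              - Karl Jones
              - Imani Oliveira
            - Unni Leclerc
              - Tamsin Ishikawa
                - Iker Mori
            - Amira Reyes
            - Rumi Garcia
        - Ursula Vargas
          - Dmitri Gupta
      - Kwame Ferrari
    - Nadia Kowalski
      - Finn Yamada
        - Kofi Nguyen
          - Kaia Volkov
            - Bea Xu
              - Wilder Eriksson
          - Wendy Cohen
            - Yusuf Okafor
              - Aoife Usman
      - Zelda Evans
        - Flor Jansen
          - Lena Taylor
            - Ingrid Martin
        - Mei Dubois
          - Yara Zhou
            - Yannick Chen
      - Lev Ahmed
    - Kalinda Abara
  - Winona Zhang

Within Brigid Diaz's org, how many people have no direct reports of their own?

The people in Brigid Diaz's organization with no one reporting to them are Rumi Garcia, Amira Reyes, Iker Mori, Imani Oliveira, Karl Jones. That is 5.

5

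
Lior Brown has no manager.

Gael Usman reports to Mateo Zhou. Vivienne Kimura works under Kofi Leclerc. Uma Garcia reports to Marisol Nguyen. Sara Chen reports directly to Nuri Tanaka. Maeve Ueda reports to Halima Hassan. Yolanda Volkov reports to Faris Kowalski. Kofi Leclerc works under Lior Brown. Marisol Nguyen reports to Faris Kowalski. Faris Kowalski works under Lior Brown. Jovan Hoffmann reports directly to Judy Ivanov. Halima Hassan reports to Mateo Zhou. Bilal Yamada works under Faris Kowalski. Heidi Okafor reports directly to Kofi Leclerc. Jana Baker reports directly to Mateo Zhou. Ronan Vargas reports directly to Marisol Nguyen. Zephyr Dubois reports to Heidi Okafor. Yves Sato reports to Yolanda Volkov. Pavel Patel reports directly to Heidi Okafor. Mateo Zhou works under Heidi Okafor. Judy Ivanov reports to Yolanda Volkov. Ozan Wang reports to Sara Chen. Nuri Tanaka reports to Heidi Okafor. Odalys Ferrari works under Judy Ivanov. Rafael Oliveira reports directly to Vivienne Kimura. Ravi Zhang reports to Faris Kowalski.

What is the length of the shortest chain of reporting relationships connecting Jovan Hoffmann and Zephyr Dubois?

7

Jovan Hoffmann is 4 levels below Lior Brown, and Zephyr Dubois is 3 levels below Lior Brown (their lowest common manager). The shortest path runs up from Jovan Hoffmann to Lior Brown and back down to Zephyr Dubois: 4 + 3 = 7 links.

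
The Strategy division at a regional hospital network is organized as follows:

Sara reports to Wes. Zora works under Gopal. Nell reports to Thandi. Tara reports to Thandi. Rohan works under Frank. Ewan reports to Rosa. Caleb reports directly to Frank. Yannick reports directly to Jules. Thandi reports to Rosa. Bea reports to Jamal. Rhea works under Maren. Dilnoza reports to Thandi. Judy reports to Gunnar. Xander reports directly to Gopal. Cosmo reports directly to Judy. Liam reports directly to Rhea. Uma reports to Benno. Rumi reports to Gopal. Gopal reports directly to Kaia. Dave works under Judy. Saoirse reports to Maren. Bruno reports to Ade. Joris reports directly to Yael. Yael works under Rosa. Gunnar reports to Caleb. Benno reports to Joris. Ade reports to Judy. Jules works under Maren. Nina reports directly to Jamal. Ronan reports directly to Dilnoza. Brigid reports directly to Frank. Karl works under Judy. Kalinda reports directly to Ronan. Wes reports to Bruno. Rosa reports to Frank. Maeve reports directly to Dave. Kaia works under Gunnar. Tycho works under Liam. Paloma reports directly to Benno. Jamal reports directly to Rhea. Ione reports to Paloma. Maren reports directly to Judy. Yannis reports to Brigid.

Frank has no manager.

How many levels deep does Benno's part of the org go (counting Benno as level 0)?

The longest chain under Benno runs Benno → Paloma → Ione, which is 2 levels below Benno.

2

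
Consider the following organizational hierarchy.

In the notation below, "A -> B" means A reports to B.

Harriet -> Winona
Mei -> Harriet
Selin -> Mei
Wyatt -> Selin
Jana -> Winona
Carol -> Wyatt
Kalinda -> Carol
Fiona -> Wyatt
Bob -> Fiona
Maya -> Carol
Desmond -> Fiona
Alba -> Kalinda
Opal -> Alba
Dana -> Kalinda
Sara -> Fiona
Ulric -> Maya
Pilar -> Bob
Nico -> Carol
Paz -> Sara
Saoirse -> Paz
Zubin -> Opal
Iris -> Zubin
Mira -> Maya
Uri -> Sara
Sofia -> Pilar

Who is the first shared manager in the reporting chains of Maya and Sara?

Maya's chain of managers is Carol, Wyatt, Selin, Mei, Harriet, Winona. Sara's chain of managers is Fiona, Wyatt, Selin, Mei, Harriet, Winona. The first manager that appears in both chains is Wyatt.

Wyatt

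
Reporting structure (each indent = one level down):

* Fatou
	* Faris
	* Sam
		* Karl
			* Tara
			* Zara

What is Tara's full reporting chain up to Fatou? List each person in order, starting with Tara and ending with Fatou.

Tara -> Karl -> Sam -> Fatou

Tara reports to Karl. Karl reports to Sam. Sam reports to Fatou. Fatou is at the top.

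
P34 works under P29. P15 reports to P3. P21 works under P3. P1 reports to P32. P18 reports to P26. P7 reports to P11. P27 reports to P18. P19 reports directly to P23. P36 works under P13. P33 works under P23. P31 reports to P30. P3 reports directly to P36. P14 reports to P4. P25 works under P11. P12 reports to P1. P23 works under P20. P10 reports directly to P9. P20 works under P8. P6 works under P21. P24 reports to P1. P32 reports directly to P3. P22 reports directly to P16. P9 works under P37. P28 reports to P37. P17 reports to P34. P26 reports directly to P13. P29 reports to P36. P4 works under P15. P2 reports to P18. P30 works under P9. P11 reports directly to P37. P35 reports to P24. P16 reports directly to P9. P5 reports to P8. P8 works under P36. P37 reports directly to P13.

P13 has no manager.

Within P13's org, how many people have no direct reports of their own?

16

The people in P13's organization with no one reporting to them are P27, P2, P25, P7, P28, P22, P10, P31, P17, P6, P14, P12, P35, P5, P33, P19. That is 16.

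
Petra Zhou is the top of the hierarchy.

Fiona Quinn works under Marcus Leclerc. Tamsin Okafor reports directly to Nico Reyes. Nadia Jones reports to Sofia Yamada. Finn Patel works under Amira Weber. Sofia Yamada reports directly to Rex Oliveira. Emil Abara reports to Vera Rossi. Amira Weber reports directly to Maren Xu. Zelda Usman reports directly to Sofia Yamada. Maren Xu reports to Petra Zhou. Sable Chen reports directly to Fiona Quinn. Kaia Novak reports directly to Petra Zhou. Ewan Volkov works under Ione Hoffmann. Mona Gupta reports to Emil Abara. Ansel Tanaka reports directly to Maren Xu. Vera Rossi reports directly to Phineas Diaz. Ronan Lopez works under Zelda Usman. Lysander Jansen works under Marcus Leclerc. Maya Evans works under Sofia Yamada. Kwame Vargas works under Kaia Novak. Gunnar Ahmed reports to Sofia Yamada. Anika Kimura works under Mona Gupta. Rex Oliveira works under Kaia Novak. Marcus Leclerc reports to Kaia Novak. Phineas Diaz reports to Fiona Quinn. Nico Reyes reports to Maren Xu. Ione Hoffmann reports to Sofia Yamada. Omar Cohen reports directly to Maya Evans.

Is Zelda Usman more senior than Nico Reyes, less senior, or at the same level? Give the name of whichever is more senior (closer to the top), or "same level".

Nico Reyes

Zelda Usman is 4 levels below Petra Zhou; Nico Reyes is 2. Nico Reyes is higher.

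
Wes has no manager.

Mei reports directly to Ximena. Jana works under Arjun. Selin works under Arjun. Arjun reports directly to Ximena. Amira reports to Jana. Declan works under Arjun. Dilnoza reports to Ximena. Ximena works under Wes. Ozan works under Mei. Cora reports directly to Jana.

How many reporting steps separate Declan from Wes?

3

Chain from Declan up to Wes: Declan → Arjun → Ximena → Wes. That is 3 steps up, so Declan is 3 levels below Wes.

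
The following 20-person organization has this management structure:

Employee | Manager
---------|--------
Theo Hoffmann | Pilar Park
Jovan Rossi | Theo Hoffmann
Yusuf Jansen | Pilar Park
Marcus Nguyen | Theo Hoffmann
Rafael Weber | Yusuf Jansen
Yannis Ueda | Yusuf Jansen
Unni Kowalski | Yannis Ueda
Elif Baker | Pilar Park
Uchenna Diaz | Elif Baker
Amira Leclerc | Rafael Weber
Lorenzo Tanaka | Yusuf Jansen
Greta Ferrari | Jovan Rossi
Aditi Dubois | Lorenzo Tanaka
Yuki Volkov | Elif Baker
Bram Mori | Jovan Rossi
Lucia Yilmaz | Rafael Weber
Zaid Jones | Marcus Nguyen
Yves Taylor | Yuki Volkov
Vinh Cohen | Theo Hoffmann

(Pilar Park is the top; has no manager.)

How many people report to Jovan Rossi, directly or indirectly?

Jovan Rossi directly manages Greta Ferrari, Bram Mori. Greta Ferrari has no reports. Bram Mori has no reports. So Jovan Rossi's organization is 2 direct reports plus everyone under them: 1 + 1 = 2.

2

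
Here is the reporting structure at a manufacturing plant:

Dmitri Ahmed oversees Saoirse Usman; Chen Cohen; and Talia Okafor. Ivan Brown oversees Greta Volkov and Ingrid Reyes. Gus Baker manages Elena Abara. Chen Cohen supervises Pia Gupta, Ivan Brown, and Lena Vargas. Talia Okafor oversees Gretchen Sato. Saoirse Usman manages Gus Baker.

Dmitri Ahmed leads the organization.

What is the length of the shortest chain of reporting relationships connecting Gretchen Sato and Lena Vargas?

Gretchen Sato is 2 levels below Dmitri Ahmed, and Lena Vargas is 2 levels below Dmitri Ahmed (their lowest common manager). The shortest path runs up from Gretchen Sato to Dmitri Ahmed and back down to Lena Vargas: 2 + 2 = 4 links.

4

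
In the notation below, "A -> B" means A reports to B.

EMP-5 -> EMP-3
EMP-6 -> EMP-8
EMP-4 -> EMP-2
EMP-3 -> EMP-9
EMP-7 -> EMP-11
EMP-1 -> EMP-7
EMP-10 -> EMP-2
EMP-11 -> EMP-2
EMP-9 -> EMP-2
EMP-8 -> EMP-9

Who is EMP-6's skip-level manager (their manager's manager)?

EMP-6 reports to EMP-8, and EMP-8 reports to EMP-9. So EMP-6's skip-level manager is EMP-9.

EMP-9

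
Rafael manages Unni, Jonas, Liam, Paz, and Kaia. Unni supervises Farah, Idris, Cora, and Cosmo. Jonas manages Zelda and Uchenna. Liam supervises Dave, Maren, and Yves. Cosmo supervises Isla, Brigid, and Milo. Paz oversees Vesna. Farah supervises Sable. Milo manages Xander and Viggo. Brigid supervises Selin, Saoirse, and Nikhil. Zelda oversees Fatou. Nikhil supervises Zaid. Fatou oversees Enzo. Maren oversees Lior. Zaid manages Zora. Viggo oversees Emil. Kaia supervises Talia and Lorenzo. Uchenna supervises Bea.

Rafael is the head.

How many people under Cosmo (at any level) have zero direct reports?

6

The people in Cosmo's organization with no one reporting to them are Isla, Saoirse, Zora, Selin, Emil, Xander. That is 6.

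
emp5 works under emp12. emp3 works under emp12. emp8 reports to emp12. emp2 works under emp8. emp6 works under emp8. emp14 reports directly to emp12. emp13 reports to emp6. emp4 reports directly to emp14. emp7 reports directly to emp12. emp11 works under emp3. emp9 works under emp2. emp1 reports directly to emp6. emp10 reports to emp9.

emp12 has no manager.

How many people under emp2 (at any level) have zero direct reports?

The only person in emp2's organization with no one reporting to them is emp10. That is 1.

1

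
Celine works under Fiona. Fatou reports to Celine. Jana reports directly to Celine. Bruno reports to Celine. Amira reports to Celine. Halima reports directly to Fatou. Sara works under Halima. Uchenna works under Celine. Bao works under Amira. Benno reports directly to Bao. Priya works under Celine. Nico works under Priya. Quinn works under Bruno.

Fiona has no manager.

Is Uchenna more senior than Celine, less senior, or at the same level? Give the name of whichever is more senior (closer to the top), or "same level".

Uchenna is 2 levels below Fiona; Celine is 1. Celine is higher.

Celine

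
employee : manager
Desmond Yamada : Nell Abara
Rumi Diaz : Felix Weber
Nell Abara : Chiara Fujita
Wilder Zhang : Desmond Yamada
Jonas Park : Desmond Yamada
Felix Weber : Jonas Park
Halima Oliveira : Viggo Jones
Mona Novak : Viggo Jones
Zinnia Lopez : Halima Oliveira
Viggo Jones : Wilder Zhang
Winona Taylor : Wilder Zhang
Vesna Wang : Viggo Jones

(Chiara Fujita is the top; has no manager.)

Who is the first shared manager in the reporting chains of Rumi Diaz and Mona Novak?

Desmond Yamada

Rumi Diaz's chain of managers is Felix Weber, Jonas Park, Desmond Yamada, Nell Abara, Chiara Fujita. Mona Novak's chain of managers is Viggo Jones, Wilder Zhang, Desmond Yamada, Nell Abara, Chiara Fujita. The first manager that appears in both chains is Desmond Yamada.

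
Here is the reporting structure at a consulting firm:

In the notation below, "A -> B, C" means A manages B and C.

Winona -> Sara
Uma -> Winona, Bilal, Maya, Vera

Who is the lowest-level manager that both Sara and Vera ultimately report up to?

Uma

Sara's chain of managers is Winona, Uma. Vera's chain of managers is Uma. The first manager that appears in both chains is Uma.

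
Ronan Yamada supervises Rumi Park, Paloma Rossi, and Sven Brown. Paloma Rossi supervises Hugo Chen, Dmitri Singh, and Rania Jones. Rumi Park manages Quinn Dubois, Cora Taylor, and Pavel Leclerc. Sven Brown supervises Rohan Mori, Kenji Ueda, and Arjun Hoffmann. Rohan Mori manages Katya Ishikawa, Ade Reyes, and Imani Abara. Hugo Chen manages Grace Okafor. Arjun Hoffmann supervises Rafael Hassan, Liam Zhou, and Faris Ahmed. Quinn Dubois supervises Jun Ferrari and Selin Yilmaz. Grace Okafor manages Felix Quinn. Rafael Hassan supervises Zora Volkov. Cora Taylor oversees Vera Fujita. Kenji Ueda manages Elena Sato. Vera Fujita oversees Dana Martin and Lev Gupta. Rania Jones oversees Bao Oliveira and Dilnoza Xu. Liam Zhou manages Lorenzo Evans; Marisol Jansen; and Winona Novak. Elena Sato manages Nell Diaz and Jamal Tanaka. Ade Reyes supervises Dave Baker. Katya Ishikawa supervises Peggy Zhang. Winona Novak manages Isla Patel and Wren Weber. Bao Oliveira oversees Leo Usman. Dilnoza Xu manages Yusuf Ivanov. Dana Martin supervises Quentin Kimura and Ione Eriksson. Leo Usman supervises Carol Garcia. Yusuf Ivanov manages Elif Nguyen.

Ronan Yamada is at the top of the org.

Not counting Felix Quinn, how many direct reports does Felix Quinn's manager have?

Felix Quinn reports to Grace Okafor, and Grace Okafor has no other direct reports. Felix Quinn has 0 peers.

0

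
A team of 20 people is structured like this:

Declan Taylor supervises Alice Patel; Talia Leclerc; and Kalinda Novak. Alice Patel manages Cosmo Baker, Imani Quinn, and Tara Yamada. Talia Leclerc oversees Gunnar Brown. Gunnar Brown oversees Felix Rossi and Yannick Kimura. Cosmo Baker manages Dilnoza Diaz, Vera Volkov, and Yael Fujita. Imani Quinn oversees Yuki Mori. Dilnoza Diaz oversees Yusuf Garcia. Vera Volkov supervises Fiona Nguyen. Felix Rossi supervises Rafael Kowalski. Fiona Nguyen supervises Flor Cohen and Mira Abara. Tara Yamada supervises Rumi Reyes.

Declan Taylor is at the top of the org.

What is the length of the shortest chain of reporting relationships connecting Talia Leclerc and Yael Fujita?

Talia Leclerc is 1 level below Declan Taylor, and Yael Fujita is 3 levels below Declan Taylor (their lowest common manager). The shortest path runs up from Talia Leclerc to Declan Taylor and back down to Yael Fujita: 1 + 3 = 4 links.

4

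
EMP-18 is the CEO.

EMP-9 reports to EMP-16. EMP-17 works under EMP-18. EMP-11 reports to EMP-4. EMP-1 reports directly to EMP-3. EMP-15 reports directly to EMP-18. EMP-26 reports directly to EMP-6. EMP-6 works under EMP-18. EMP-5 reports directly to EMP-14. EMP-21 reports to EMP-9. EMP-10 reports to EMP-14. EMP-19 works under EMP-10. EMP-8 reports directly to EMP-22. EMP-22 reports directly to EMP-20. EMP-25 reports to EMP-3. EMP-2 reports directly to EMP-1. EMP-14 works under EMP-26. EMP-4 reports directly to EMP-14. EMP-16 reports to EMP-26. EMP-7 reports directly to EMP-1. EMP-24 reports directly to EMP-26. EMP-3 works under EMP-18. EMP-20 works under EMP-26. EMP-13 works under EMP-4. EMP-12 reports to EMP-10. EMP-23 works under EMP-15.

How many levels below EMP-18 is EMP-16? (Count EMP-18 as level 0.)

3

Chain from EMP-16 up to EMP-18: EMP-16 → EMP-26 → EMP-6 → EMP-18. That is 3 steps up, so EMP-16 is 3 levels below EMP-18.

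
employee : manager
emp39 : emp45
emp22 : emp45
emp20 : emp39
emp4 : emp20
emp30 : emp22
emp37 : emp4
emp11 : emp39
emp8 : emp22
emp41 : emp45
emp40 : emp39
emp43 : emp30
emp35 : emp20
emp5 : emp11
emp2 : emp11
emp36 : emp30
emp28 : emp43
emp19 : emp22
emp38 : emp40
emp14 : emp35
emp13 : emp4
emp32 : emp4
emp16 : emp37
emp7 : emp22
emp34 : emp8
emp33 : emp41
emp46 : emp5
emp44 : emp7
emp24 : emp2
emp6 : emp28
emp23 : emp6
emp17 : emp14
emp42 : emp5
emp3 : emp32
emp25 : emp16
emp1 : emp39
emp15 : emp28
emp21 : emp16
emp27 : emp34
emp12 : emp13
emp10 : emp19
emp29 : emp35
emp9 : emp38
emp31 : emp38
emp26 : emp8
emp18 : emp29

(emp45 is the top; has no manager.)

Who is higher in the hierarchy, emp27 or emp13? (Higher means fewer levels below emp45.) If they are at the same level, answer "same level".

Both emp27 and emp13 are 4 levels below emp45.

same level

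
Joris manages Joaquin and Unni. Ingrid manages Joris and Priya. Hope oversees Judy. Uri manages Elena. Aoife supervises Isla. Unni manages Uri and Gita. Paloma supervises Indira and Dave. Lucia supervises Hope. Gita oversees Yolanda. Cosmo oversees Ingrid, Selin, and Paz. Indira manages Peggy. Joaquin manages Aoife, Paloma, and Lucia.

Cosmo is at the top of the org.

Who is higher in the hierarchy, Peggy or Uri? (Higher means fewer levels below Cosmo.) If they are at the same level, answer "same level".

Peggy is 6 levels below Cosmo; Uri is 4. Uri is higher.

Uri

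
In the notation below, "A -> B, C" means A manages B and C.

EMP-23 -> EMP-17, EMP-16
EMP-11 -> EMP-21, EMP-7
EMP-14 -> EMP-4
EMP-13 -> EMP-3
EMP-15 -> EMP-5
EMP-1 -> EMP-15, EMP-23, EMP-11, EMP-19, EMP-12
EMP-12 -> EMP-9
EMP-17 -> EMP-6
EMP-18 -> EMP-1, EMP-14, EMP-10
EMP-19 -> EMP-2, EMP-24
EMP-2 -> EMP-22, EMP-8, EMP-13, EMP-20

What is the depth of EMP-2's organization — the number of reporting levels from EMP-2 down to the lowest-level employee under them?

2

The longest chain under EMP-2 runs EMP-2 → EMP-13 → EMP-3, which is 2 levels below EMP-2.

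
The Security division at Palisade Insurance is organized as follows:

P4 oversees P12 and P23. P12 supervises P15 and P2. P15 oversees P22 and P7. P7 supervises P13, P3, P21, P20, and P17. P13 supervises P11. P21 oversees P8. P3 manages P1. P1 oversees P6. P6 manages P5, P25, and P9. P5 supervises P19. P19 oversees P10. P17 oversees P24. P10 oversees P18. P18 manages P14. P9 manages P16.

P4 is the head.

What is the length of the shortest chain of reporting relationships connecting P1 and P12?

P1 is in P12's organization: the chain from P1 up to P12 is P1 → P3 → P7 → P15 → P12, which is 4 links.

4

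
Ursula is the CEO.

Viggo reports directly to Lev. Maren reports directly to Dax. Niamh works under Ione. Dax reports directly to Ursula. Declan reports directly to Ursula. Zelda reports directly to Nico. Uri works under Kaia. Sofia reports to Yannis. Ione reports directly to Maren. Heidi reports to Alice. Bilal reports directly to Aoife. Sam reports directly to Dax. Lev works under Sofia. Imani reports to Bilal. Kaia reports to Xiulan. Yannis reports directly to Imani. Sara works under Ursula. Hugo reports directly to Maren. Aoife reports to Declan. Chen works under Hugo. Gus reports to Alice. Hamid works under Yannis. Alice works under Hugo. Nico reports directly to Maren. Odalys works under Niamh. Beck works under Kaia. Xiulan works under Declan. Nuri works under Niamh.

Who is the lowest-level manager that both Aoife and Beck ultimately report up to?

Aoife's chain of managers is Declan, Ursula. Beck's chain of managers is Kaia, Xiulan, Declan, Ursula. The first manager that appears in both chains is Declan.

Declan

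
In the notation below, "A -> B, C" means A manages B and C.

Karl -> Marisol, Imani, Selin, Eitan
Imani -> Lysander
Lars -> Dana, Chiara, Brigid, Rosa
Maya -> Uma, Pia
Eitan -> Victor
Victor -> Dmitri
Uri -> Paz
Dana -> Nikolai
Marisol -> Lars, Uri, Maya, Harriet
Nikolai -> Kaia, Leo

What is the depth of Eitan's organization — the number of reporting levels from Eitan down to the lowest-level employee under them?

2

The longest chain under Eitan runs Eitan → Victor → Dmitri, which is 2 levels below Eitan.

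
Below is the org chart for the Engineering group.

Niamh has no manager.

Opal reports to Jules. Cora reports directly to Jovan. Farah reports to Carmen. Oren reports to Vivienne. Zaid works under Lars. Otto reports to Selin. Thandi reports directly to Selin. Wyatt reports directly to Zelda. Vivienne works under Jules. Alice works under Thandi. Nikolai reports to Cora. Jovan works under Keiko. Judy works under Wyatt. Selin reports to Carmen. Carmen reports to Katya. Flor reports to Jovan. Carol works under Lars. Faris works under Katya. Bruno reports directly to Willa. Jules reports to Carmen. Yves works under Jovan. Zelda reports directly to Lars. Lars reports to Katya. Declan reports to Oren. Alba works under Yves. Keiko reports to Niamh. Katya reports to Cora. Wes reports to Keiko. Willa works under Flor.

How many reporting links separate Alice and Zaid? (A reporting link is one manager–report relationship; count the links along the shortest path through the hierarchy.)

6

Alice is 4 levels below Katya, and Zaid is 2 levels below Katya (their lowest common manager). The shortest path runs up from Alice to Katya and back down to Zaid: 4 + 2 = 6 links.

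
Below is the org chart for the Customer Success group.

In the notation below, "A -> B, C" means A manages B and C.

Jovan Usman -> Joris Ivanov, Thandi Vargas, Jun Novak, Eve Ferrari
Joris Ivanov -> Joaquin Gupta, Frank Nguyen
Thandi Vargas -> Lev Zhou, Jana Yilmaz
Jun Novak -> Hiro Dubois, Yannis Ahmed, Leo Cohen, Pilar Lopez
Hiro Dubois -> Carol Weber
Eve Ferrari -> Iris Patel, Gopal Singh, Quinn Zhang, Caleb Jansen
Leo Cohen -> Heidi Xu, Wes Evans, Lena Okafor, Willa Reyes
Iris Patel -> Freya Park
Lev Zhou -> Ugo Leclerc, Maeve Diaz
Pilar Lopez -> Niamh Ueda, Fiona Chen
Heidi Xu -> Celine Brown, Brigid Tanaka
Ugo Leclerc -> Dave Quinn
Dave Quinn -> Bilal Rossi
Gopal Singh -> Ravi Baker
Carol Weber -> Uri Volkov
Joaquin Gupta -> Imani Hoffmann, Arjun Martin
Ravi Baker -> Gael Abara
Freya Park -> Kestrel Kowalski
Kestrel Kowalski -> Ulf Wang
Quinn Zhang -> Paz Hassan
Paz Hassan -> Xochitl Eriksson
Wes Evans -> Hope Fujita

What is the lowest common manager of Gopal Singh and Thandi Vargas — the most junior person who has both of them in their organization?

Jovan Usman

Gopal Singh's chain of managers is Eve Ferrari, Jovan Usman. Thandi Vargas's chain of managers is Jovan Usman. The first manager that appears in both chains is Jovan Usman.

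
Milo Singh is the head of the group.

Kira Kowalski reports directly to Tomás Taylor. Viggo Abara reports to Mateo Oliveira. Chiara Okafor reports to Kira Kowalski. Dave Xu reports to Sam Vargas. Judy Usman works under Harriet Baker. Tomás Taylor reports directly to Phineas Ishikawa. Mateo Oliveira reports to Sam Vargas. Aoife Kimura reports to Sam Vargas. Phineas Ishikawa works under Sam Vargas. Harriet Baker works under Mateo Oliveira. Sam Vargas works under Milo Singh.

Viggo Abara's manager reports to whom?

Sam Vargas

Viggo Abara reports to Mateo Oliveira, and Mateo Oliveira reports to Sam Vargas. So Viggo Abara's skip-level manager is Sam Vargas.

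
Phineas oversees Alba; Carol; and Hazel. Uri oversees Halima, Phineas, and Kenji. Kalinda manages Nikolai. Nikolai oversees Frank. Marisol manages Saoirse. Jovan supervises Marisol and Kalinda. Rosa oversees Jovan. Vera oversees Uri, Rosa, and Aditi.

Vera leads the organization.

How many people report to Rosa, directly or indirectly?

Rosa directly manages Jovan. Under Jovan: Marisol, Saoirse, Kalinda, Nikolai, Frank (5). That's 6 in total.

6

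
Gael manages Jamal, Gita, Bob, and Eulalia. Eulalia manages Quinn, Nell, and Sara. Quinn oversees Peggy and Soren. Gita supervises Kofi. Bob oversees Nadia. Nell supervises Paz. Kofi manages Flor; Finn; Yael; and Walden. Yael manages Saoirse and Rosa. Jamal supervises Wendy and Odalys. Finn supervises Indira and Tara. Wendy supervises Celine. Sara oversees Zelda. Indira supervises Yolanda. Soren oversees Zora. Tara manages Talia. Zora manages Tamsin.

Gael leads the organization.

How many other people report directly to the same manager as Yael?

3

Yael reports to Kofi. Kofi's other direct reports are Finn, Flor, Walden — 3 peers.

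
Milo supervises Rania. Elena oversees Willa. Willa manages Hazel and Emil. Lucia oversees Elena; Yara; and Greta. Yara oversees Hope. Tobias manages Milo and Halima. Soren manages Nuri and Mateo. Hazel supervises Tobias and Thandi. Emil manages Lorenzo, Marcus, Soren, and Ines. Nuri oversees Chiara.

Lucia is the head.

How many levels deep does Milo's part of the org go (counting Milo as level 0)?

1

The longest chain under Milo runs Milo → Rania, which is 1 level below Milo.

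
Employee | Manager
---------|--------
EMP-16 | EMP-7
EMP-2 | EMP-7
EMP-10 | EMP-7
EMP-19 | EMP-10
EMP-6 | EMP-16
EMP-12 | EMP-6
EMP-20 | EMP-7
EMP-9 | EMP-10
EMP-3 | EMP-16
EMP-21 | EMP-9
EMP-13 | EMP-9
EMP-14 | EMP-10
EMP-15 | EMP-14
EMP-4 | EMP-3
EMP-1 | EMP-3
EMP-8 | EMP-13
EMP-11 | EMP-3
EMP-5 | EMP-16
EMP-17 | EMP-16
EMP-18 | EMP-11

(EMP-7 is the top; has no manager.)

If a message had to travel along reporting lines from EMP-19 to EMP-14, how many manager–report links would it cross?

2

EMP-19 is 1 level below EMP-10, and EMP-14 is 1 level below EMP-10 (their lowest common manager). The shortest path runs up from EMP-19 to EMP-10 and back down to EMP-14: 1 + 1 = 2 links.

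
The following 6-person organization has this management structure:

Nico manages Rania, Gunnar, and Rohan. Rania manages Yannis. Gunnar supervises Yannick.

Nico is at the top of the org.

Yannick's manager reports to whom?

Nico

Yannick reports to Gunnar, and Gunnar reports to Nico. So Yannick's skip-level manager is Nico.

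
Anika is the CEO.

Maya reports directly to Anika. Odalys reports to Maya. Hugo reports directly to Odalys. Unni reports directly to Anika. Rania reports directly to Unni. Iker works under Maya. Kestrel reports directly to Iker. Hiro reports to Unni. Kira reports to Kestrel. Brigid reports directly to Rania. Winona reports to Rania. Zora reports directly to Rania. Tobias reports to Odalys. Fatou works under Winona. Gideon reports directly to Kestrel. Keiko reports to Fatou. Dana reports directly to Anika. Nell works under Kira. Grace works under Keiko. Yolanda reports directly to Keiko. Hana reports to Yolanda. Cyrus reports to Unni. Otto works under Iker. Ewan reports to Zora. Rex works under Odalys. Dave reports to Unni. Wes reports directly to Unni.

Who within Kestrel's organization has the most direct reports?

Kestrel

Direct-report counts within Kestrel's organization: Kestrel has 2; Kira has 1. The largest is 2, held by Kestrel.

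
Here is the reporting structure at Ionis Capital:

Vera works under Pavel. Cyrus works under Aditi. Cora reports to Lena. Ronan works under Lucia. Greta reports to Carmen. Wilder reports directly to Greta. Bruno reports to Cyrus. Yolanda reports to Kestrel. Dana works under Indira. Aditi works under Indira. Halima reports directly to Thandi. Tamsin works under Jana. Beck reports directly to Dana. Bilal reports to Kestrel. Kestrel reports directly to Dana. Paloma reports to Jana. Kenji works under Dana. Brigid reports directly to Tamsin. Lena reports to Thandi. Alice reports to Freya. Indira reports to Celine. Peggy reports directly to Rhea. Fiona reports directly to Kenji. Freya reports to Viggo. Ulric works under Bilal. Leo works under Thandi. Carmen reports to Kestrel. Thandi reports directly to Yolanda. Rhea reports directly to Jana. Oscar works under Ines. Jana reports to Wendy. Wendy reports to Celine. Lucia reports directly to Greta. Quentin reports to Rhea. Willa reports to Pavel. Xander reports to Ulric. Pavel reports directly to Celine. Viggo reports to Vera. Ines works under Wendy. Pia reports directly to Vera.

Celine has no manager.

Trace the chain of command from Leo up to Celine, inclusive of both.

Leo reports to Thandi. Thandi reports to Yolanda. Yolanda reports to Kestrel. Kestrel reports to Dana. Dana reports to Indira. Indira reports to Celine. Celine is at the top.

Leo -> Thandi -> Yolanda -> Kestrel -> Dana -> Indira -> Celine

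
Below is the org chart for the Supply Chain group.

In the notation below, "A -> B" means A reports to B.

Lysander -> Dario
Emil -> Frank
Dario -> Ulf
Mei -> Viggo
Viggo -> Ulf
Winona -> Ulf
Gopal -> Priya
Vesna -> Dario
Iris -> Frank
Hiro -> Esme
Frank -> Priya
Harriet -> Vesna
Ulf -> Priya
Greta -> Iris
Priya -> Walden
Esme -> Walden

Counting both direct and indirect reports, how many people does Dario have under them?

Dario directly manages Lysander, Vesna. Lysander has no reports. Under Vesna: Harriet (1). So Dario's organization is 2 direct reports plus everyone under them: 1 + 2 = 3.

3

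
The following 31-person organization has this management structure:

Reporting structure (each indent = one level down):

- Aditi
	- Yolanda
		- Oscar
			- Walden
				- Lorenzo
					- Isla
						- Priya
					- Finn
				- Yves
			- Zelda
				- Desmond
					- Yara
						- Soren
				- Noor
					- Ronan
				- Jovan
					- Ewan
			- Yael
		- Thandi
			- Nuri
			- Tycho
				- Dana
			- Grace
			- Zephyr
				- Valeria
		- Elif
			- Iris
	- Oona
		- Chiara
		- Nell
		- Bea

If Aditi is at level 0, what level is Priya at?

6

Chain from Priya up to Aditi: Priya → Isla → Lorenzo → Walden → Oscar → Yolanda → Aditi. That is 6 steps up, so Priya is 6 levels below Aditi.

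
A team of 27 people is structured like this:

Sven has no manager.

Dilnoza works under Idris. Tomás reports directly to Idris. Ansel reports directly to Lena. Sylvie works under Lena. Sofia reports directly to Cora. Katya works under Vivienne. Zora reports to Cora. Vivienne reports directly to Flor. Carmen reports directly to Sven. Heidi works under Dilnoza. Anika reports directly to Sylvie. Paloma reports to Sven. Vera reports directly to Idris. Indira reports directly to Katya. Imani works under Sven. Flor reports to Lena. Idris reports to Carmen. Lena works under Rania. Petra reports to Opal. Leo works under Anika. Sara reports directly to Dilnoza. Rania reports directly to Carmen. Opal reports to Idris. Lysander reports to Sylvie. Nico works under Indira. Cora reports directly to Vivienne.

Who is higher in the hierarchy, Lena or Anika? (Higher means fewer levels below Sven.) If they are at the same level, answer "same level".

Lena is 3 levels below Sven; Anika is 5. Lena is higher.

Lena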